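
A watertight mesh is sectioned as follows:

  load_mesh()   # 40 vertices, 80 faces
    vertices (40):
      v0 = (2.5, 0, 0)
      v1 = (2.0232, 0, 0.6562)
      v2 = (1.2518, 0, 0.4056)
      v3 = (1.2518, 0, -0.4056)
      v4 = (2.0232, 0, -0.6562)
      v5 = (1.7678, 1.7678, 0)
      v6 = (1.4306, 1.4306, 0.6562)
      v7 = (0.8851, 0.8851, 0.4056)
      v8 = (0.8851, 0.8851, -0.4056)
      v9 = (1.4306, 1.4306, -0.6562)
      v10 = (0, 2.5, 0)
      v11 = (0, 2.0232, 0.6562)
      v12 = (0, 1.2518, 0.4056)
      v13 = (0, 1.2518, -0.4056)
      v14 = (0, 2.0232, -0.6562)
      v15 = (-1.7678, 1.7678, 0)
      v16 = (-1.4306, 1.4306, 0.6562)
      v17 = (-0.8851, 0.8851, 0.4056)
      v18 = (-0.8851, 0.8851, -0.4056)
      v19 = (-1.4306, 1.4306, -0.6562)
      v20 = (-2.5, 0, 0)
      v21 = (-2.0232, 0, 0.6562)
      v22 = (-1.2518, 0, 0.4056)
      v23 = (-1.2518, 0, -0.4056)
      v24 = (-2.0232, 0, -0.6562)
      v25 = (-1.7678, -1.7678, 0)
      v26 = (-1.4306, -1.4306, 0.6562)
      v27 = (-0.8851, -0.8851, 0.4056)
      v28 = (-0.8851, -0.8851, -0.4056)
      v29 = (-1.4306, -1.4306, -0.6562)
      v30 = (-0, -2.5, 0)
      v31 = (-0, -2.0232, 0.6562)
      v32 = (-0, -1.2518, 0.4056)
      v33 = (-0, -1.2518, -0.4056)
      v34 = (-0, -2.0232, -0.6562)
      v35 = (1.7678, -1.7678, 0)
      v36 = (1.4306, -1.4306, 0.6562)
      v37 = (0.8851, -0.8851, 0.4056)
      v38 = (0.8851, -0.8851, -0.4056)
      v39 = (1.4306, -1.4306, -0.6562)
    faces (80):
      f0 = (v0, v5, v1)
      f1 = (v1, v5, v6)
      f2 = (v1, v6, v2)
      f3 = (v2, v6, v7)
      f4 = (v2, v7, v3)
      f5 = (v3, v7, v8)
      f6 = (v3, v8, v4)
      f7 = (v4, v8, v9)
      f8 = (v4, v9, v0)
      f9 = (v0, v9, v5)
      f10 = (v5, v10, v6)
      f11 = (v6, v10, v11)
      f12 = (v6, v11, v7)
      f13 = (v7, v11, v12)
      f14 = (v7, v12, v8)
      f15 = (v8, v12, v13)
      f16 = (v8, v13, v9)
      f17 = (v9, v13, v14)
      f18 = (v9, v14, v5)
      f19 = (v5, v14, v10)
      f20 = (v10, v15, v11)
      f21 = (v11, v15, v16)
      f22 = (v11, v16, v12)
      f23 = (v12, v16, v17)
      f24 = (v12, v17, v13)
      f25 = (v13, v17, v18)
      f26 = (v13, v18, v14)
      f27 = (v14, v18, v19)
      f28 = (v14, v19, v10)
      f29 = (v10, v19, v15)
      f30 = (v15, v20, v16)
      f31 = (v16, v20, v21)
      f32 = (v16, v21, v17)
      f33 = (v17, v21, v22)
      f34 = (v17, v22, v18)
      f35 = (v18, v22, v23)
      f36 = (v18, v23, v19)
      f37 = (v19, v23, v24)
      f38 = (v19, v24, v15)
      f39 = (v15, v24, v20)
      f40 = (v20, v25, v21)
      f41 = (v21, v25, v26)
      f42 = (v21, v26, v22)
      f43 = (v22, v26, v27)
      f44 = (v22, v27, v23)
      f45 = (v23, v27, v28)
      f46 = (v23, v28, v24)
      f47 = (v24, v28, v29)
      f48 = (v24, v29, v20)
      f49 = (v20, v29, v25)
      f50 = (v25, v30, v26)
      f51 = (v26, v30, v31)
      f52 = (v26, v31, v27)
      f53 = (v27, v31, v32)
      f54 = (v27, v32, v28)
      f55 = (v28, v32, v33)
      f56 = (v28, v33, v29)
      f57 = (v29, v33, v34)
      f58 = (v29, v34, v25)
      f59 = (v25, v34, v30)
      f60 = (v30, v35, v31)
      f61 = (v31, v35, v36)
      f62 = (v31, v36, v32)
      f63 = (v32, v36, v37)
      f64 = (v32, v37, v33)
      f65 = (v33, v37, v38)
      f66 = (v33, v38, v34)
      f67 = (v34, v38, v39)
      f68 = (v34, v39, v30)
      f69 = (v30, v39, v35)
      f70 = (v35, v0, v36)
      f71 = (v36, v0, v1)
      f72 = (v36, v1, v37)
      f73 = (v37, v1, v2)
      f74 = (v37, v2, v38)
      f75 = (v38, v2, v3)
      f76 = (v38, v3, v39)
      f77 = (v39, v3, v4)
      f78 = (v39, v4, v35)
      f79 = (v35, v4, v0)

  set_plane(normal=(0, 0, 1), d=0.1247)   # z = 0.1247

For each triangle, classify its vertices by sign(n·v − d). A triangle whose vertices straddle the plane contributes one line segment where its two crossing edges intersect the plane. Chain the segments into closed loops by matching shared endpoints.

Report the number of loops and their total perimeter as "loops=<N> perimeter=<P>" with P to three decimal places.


Straddling triangles (32 of 80):
  (v0,v5,v1) [--+] → (1.81633, 1.43186, 0.1247)–(2.40939, 0, 0.1247)  len=1.5498
  (v1,v5,v6) [+-+] → (1.81633, 1.43186, 0.1247)–(1.70372, 1.70372, 0.1247)  len=0.2943
  (v2,v7,v3) [++-] → (1.01208, 0.57861, 0.1247)–(1.2518, 0, 0.1247)  len=0.6263
  (v3,v7,v8) [-+-] → (1.01208, 0.57861, 0.1247)–(0.8851, 0.8851, 0.1247)  len=0.3318
  (v5,v10,v6) [--+] → (0.271862, 2.29678, 0.1247)–(1.70372, 1.70372, 0.1247)  len=1.5498
  (v6,v10,v11) [+-+] → (0.271862, 2.29678, 0.1247)–(0, 2.40939, 0.1247)  len=0.2943
  (v7,v12,v8) [++-] → (0.30649, 1.12482, 0.1247)–(0.8851, 0.8851, 0.1247)  len=0.6263
  (v8,v12,v13) [-+-] → (0.30649, 1.12482, 0.1247)–(0, 1.2518, 0.1247)  len=0.3318
  (v10,v15,v11) [--+] → (-1.43186, 1.81633, 0.1247)–(0, 2.40939, 0.1247)  len=1.5498
  (v11,v15,v16) [+-+] → (-1.43186, 1.81633, 0.1247)–(-1.70372, 1.70372, 0.1247)  len=0.2943
  (v12,v17,v13) [++-] → (-0.57861, 1.01208, 0.1247)–(0, 1.2518, 0.1247)  len=0.6263
  (v13,v17,v18) [-+-] → (-0.57861, 1.01208, 0.1247)–(-0.8851, 0.8851, 0.1247)  len=0.3318
  (v15,v20,v16) [--+] → (-2.29678, 0.271862, 0.1247)–(-1.70372, 1.70372, 0.1247)  len=1.5498
  (v16,v20,v21) [+-+] → (-2.29678, 0.271862, 0.1247)–(-2.40939, 0, 0.1247)  len=0.2943
  (v17,v22,v18) [++-] → (-1.12482, 0.30649, 0.1247)–(-0.8851, 0.8851, 0.1247)  len=0.6263
  (v18,v22,v23) [-+-] → (-1.12482, 0.30649, 0.1247)–(-1.2518, 0, 0.1247)  len=0.3318
  (v20,v25,v21) [--+] → (-1.81633, -1.43186, 0.1247)–(-2.40939, 0, 0.1247)  len=1.5498
  (v21,v25,v26) [+-+] → (-1.81633, -1.43186, 0.1247)–(-1.70372, -1.70372, 0.1247)  len=0.2943
  (v22,v27,v23) [++-] → (-1.01208, -0.57861, 0.1247)–(-1.2518, 0, 0.1247)  len=0.6263
  (v23,v27,v28) [-+-] → (-1.01208, -0.57861, 0.1247)–(-0.8851, -0.8851, 0.1247)  len=0.3318
  (v25,v30,v26) [--+] → (-0.271862, -2.29678, 0.1247)–(-1.70372, -1.70372, 0.1247)  len=1.5498
  (v26,v30,v31) [+-+] → (-0.271862, -2.29678, 0.1247)–(0, -2.40939, 0.1247)  len=0.2943
  (v27,v32,v28) [++-] → (-0.30649, -1.12482, 0.1247)–(-0.8851, -0.8851, 0.1247)  len=0.6263
  (v28,v32,v33) [-+-] → (-0.30649, -1.12482, 0.1247)–(0, -1.2518, 0.1247)  len=0.3318
  (v30,v35,v31) [--+] → (1.43186, -1.81633, 0.1247)–(0, -2.40939, 0.1247)  len=1.5498
  (v31,v35,v36) [+-+] → (1.43186, -1.81633, 0.1247)–(1.70372, -1.70372, 0.1247)  len=0.2943
  (v32,v37,v33) [++-] → (0.57861, -1.01208, 0.1247)–(0, -1.2518, 0.1247)  len=0.6263
  (v33,v37,v38) [-+-] → (0.57861, -1.01208, 0.1247)–(0.8851, -0.8851, 0.1247)  len=0.3318
  (v35,v0,v36) [--+] → (2.29678, -0.271862, 0.1247)–(1.70372, -1.70372, 0.1247)  len=1.5498
  (v36,v0,v1) [+-+] → (2.29678, -0.271862, 0.1247)–(2.40939, 0, 0.1247)  len=0.2943
  (v37,v2,v38) [++-] → (1.12482, -0.30649, 0.1247)–(0.8851, -0.8851, 0.1247)  len=0.6263
  (v38,v2,v3) [-+-] → (1.12482, -0.30649, 0.1247)–(1.2518, 0, 0.1247)  len=0.3318

Chained into 2 loop(s):
  loop 1: 16 segments, perimeter = 14.7527
  loop 2: 16 segments, perimeter = 7.6644
Total perimeter = 22.417

loops=2 perimeter=22.417


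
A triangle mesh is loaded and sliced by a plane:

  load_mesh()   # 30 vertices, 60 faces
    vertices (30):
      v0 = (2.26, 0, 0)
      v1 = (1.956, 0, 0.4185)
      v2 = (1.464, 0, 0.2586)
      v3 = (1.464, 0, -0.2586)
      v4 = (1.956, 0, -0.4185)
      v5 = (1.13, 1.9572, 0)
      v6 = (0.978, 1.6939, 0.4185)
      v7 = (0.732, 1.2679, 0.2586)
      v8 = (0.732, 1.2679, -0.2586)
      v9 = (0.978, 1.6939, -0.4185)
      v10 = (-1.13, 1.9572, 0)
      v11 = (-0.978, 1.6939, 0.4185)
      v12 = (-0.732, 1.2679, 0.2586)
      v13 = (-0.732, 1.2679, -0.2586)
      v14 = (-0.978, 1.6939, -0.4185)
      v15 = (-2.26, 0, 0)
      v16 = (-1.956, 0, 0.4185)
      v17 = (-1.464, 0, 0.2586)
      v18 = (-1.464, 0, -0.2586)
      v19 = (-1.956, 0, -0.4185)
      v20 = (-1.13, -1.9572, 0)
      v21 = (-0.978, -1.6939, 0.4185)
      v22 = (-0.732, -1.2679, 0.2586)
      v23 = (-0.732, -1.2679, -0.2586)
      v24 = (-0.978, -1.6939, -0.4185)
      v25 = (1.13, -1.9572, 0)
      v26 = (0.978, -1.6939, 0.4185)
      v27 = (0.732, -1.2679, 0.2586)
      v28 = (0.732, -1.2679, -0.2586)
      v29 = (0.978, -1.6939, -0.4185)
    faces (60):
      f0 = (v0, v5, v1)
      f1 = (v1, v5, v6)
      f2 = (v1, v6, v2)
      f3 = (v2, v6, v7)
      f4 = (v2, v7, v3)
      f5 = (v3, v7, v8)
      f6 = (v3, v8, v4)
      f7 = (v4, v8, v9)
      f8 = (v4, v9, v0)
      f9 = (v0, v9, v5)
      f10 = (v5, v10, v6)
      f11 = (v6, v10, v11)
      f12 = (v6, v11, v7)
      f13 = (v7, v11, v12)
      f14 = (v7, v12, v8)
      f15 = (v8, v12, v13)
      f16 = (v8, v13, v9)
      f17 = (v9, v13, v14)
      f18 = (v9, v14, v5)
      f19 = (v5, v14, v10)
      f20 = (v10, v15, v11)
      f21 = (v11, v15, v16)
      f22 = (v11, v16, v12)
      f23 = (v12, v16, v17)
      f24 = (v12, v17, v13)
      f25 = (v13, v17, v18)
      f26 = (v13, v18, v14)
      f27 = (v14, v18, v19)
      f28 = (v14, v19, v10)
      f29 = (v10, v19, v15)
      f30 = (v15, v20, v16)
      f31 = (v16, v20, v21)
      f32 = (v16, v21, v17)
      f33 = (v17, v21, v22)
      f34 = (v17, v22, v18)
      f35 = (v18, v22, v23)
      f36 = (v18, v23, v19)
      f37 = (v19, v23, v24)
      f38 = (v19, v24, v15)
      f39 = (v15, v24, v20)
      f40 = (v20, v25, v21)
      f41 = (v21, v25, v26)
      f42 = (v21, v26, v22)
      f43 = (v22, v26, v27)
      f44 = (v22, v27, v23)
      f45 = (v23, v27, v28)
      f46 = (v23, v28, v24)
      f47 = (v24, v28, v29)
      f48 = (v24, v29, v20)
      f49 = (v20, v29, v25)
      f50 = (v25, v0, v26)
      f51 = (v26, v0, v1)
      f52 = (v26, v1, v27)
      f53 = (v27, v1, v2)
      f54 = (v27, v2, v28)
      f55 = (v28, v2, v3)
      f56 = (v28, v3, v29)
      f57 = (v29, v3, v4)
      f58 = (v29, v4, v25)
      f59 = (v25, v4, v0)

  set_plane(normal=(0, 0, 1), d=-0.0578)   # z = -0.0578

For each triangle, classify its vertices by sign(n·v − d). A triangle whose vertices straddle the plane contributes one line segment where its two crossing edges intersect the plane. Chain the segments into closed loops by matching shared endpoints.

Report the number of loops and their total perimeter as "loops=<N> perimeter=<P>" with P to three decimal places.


loops=2 perimeter=22.092

Straddling triangles (24 of 60):
  (v2,v7,v3) [++-] → (1.17981, 0.492255, -0.0578)–(1.464, 0, -0.0578)  len=0.5684
  (v3,v7,v8) [-+-] → (1.17981, 0.492255, -0.0578)–(0.732, 1.2679, -0.0578)  len=0.8956
  (v4,v9,v0) [--+] → (2.08294, 0.233948, -0.0578)–(2.21801, 0, -0.0578)  len=0.2701
  (v0,v9,v5) [+-+] → (2.08294, 0.233948, -0.0578)–(1.10901, 1.92084, -0.0578)  len=1.9479
  (v7,v12,v8) [++-] → (0.16361, 1.2679, -0.0578)–(0.732, 1.2679, -0.0578)  len=0.5684
  (v8,v12,v13) [-+-] → (0.16361, 1.2679, -0.0578)–(-0.732, 1.2679, -0.0578)  len=0.8956
  (v9,v14,v5) [--+] → (0.838859, 1.92084, -0.0578)–(1.10901, 1.92084, -0.0578)  len=0.2701
  (v5,v14,v10) [+-+] → (0.838859, 1.92084, -0.0578)–(-1.10901, 1.92084, -0.0578)  len=1.9479
  (v12,v17,v13) [++-] → (-1.01619, 0.775645, -0.0578)–(-0.732, 1.2679, -0.0578)  len=0.5684
  (v13,v17,v18) [-+-] → (-1.01619, 0.775645, -0.0578)–(-1.464, 0, -0.0578)  len=0.8956
  (v14,v19,v10) [--+] → (-1.24408, 1.68689, -0.0578)–(-1.10901, 1.92084, -0.0578)  len=0.2701
  (v10,v19,v15) [+-+] → (-1.24408, 1.68689, -0.0578)–(-2.21801, 0, -0.0578)  len=1.9479
  (v17,v22,v18) [++-] → (-1.17981, -0.492255, -0.0578)–(-1.464, 0, -0.0578)  len=0.5684
  (v18,v22,v23) [-+-] → (-1.17981, -0.492255, -0.0578)–(-0.732, -1.2679, -0.0578)  len=0.8956
  (v19,v24,v15) [--+] → (-2.08294, -0.233948, -0.0578)–(-2.21801, 0, -0.0578)  len=0.2701
  (v15,v24,v20) [+-+] → (-2.08294, -0.233948, -0.0578)–(-1.10901, -1.92084, -0.0578)  len=1.9479
  (v22,v27,v23) [++-] → (-0.16361, -1.2679, -0.0578)–(-0.732, -1.2679, -0.0578)  len=0.5684
  (v23,v27,v28) [-+-] → (-0.16361, -1.2679, -0.0578)–(0.732, -1.2679, -0.0578)  len=0.8956
  (v24,v29,v20) [--+] → (-0.838859, -1.92084, -0.0578)–(-1.10901, -1.92084, -0.0578)  len=0.2701
  (v20,v29,v25) [+-+] → (-0.838859, -1.92084, -0.0578)–(1.10901, -1.92084, -0.0578)  len=1.9479
  (v27,v2,v28) [++-] → (1.01619, -0.775645, -0.0578)–(0.732, -1.2679, -0.0578)  len=0.5684
  (v28,v2,v3) [-+-] → (1.01619, -0.775645, -0.0578)–(1.464, 0, -0.0578)  len=0.8956
  (v29,v4,v25) [--+] → (1.24408, -1.68689, -0.0578)–(1.10901, -1.92084, -0.0578)  len=0.2701
  (v25,v4,v0) [+-+] → (1.24408, -1.68689, -0.0578)–(2.21801, 0, -0.0578)  len=1.9479

Chained into 2 loop(s):
  loop 1: 12 segments, perimeter = 8.7841
  loop 2: 12 segments, perimeter = 13.3080
Total perimeter = 22.092


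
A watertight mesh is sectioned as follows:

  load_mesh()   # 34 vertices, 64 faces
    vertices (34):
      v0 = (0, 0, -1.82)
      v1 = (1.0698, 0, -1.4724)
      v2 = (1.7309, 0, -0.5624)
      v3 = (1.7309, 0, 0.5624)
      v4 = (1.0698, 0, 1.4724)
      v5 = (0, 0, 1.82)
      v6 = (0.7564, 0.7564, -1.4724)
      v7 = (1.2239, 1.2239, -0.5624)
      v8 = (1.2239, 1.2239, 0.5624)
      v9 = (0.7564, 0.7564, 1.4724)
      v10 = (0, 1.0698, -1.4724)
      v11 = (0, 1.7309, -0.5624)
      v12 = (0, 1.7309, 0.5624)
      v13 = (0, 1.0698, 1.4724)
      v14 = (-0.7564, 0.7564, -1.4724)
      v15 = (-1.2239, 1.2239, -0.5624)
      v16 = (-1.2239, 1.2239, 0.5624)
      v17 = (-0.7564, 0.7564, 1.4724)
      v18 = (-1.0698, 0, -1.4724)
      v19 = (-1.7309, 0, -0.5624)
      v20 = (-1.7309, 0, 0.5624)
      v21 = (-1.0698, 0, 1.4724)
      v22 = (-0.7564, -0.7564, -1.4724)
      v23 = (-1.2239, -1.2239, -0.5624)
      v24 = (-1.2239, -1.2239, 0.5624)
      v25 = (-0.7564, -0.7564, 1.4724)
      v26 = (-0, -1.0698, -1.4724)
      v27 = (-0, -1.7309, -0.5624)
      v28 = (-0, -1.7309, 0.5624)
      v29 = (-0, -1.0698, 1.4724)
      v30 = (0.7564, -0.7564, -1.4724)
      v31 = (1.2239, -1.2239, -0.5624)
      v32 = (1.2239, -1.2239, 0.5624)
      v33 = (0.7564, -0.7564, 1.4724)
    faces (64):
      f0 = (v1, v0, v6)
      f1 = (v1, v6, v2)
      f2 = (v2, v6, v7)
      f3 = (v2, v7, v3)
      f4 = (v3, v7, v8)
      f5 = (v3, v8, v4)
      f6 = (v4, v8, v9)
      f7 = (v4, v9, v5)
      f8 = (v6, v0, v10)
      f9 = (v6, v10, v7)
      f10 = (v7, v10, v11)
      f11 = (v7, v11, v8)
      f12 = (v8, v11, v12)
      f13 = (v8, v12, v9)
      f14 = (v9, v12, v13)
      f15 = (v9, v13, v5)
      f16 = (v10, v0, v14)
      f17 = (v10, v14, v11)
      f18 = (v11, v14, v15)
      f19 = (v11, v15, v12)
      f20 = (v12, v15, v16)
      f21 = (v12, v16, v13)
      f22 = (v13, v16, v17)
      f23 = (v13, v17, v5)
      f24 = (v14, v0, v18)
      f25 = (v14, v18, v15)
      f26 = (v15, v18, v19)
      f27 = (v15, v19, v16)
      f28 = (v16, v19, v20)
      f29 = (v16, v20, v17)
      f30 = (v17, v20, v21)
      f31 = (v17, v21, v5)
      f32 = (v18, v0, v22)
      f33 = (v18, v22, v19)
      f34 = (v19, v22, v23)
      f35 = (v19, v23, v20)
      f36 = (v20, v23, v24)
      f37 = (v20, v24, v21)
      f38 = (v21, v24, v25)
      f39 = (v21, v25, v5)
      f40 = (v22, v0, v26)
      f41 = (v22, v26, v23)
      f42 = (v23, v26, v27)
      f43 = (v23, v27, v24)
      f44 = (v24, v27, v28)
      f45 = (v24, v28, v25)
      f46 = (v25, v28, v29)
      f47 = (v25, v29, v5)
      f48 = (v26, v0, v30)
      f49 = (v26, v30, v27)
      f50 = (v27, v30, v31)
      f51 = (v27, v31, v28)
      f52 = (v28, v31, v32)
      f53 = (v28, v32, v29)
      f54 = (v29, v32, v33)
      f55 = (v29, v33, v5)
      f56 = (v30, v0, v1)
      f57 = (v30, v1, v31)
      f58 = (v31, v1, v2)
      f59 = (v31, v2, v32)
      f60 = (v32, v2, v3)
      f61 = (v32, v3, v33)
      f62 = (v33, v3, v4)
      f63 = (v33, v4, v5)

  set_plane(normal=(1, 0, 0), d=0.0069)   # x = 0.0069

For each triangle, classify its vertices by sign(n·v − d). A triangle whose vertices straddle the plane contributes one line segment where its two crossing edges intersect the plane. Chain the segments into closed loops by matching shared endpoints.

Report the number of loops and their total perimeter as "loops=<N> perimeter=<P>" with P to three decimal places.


loops=1 perimeter=11.235

Straddling triangles (20 of 64):
  (v1,v0,v6) [+-+] → (0.0069, 0, -1.81776)–(0.0069, 0.0069, -1.81683)  len=0.0070
  (v4,v9,v5) [++-] → (0.0069, 0.0069, 1.81683)–(0.0069, 0, 1.81776)  len=0.0070
  (v6,v0,v10) [+--] → (0.0069, 0.0069, -1.81683)–(0.0069, 1.06694, -1.4724)  len=1.1146
  (v6,v10,v7) [+-+] → (0.0069, 1.06694, -1.4724)–(0.0069, 1.07067, -1.46727)  len=0.0063
  (v7,v10,v11) [+--] → (0.0069, 1.07067, -1.46727)–(0.0069, 1.72804, -0.5624)  len=1.1184
  (v7,v11,v8) [+-+] → (0.0069, 1.72804, -0.5624)–(0.0069, 1.72804, -0.556059)  len=0.0063
  (v8,v11,v12) [+--] → (0.0069, 1.72804, -0.556059)–(0.0069, 1.72804, 0.5624)  len=1.1185
  (v8,v12,v9) [+-+] → (0.0069, 1.72804, 0.5624)–(0.0069, 1.72201, 0.570701)  len=0.0103
  (v9,v12,v13) [+--] → (0.0069, 1.72201, 0.570701)–(0.0069, 1.06694, 1.4724)  len=1.1145
  (v9,v13,v5) [+--] → (0.0069, 1.06694, 1.4724)–(0.0069, 0.0069, 1.81683)  len=1.1146
  (v26,v0,v30) [--+] → (0.0069, -0.0069, -1.81683)–(0.0069, -1.06694, -1.4724)  len=1.1146
  (v26,v30,v27) [-+-] → (0.0069, -1.06694, -1.4724)–(0.0069, -1.72201, -0.570701)  len=1.1145
  (v27,v30,v31) [-++] → (0.0069, -1.72201, -0.570701)–(0.0069, -1.72804, -0.5624)  len=0.0103
  (v27,v31,v28) [-+-] → (0.0069, -1.72804, -0.5624)–(0.0069, -1.72804, 0.556059)  len=1.1185
  (v28,v31,v32) [-++] → (0.0069, -1.72804, 0.556059)–(0.0069, -1.72804, 0.5624)  len=0.0063
  (v28,v32,v29) [-+-] → (0.0069, -1.72804, 0.5624)–(0.0069, -1.07067, 1.46727)  len=1.1184
  (v29,v32,v33) [-++] → (0.0069, -1.07067, 1.46727)–(0.0069, -1.06694, 1.4724)  len=0.0063
  (v29,v33,v5) [-+-] → (0.0069, -1.06694, 1.4724)–(0.0069, -0.0069, 1.81683)  len=1.1146
  (v30,v0,v1) [+-+] → (0.0069, -0.0069, -1.81683)–(0.0069, 0, -1.81776)  len=0.0070
  (v33,v4,v5) [++-] → (0.0069, 0, 1.81776)–(0.0069, -0.0069, 1.81683)  len=0.0070

Chained into 1 loop(s):
  loop 1: 20 segments, perimeter = 11.2350
Total perimeter = 11.235


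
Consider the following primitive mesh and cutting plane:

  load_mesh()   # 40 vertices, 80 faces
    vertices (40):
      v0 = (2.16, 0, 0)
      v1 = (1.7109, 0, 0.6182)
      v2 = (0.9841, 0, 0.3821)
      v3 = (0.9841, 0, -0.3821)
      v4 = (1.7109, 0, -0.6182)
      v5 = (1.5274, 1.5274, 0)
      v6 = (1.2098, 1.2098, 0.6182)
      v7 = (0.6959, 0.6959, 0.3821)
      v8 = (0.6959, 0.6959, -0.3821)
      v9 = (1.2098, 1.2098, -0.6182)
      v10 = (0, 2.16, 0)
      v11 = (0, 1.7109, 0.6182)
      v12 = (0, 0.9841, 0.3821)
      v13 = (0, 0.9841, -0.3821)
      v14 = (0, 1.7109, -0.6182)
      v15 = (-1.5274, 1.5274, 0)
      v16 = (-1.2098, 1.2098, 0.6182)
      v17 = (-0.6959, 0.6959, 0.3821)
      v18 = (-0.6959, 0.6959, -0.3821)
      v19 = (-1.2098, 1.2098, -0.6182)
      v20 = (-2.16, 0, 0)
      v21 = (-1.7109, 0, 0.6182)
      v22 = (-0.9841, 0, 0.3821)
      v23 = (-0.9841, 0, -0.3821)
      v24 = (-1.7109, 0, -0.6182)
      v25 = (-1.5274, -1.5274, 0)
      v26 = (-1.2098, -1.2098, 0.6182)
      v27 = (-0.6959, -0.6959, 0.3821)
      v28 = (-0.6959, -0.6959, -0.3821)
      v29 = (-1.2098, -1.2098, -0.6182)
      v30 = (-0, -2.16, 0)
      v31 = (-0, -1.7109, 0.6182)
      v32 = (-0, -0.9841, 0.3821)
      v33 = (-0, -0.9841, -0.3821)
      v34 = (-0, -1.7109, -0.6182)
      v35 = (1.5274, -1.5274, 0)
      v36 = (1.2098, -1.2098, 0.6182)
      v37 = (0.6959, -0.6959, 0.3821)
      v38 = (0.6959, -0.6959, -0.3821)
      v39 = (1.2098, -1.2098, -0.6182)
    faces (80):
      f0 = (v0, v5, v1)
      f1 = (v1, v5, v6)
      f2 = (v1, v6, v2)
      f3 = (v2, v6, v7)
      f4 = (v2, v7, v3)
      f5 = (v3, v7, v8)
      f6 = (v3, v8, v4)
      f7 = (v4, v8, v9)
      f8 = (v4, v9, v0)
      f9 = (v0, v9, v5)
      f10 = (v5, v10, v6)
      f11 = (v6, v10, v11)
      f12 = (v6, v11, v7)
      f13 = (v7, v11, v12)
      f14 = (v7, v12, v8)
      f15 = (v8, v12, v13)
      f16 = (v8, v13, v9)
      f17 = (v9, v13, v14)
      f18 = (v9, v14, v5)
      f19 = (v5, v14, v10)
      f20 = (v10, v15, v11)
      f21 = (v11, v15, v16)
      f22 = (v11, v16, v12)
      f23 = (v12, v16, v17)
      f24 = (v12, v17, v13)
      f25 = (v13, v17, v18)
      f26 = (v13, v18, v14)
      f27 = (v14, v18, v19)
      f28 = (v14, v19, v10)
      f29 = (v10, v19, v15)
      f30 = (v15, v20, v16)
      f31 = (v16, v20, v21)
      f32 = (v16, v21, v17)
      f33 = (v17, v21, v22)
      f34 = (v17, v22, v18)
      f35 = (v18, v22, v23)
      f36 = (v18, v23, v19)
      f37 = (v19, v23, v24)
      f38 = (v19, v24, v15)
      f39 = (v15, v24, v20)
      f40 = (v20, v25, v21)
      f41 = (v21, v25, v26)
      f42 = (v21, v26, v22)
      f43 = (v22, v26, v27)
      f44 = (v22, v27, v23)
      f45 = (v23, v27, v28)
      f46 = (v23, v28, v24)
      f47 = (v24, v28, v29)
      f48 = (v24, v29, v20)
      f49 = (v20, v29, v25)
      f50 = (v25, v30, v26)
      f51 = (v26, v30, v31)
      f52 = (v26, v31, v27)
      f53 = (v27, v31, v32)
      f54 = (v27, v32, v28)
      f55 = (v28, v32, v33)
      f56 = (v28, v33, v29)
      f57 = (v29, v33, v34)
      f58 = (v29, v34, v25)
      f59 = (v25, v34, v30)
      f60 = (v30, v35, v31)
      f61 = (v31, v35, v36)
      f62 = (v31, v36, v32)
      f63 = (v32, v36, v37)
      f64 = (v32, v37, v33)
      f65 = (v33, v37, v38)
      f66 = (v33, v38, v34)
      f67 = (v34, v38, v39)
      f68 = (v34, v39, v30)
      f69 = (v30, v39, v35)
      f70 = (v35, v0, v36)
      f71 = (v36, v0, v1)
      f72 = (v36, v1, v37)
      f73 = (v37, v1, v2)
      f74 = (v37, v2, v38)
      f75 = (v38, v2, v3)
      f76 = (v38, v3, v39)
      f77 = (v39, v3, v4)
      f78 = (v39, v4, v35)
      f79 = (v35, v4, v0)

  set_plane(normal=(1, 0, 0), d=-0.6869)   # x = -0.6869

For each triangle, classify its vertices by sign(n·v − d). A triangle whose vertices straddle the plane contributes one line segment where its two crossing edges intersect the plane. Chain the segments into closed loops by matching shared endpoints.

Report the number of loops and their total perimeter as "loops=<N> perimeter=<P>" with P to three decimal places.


loops=2 perimeter=7.641

Straddling triangles (20 of 80):
  (v10,v15,v11) [+-+] → (-0.6869, 1.87551, 0)–(-0.6869, 1.62838, 0.340184)  len=0.4205
  (v11,v15,v16) [+--] → (-0.6869, 1.62838, 0.340184)–(-0.6869, 1.42639, 0.6182)  len=0.3436
  (v11,v16,v12) [+-+] → (-0.6869, 1.42639, 0.6182)–(-0.6869, 1.11225, 0.516153)  len=0.3303
  (v12,v16,v17) [+--] → (-0.6869, 1.11225, 0.516153)–(-0.6869, 0.699627, 0.3821)  len=0.4339
  (v12,v17,v13) [+-+] → (-0.6869, 0.699627, 0.3821)–(-0.6869, 0.699627, 0.372217)  len=0.0099
  (v13,v17,v18) [+--] → (-0.6869, 0.699627, 0.372217)–(-0.6869, 0.699627, -0.3821)  len=0.7543
  (v13,v18,v14) [+-+] → (-0.6869, 0.699627, -0.3821)–(-0.6869, 0.709027, -0.385153)  len=0.0099
  (v14,v18,v19) [+--] → (-0.6869, 0.709027, -0.385153)–(-0.6869, 1.42639, -0.6182)  len=0.7543
  (v14,v19,v10) [+-+] → (-0.6869, 1.42639, -0.6182)–(-0.6869, 1.6205, -0.351001)  len=0.3303
  (v10,v19,v15) [+--] → (-0.6869, 1.6205, -0.351001)–(-0.6869, 1.87551, 0)  len=0.4339
  (v25,v30,v26) [-+-] → (-0.6869, -1.87551, 0)–(-0.6869, -1.6205, 0.351001)  len=0.4339
  (v26,v30,v31) [-++] → (-0.6869, -1.6205, 0.351001)–(-0.6869, -1.42639, 0.6182)  len=0.3303
  (v26,v31,v27) [-+-] → (-0.6869, -1.42639, 0.6182)–(-0.6869, -0.709027, 0.385153)  len=0.7543
  (v27,v31,v32) [-++] → (-0.6869, -0.709027, 0.385153)–(-0.6869, -0.699627, 0.3821)  len=0.0099
  (v27,v32,v28) [-+-] → (-0.6869, -0.699627, 0.3821)–(-0.6869, -0.699627, -0.372217)  len=0.7543
  (v28,v32,v33) [-++] → (-0.6869, -0.699627, -0.372217)–(-0.6869, -0.699627, -0.3821)  len=0.0099
  (v28,v33,v29) [-+-] → (-0.6869, -0.699627, -0.3821)–(-0.6869, -1.11225, -0.516153)  len=0.4339
  (v29,v33,v34) [-++] → (-0.6869, -1.11225, -0.516153)–(-0.6869, -1.42639, -0.6182)  len=0.3303
  (v29,v34,v25) [-+-] → (-0.6869, -1.42639, -0.6182)–(-0.6869, -1.62838, -0.340184)  len=0.3436
  (v25,v34,v30) [-++] → (-0.6869, -1.62838, -0.340184)–(-0.6869, -1.87551, 0)  len=0.4205

Chained into 2 loop(s):
  loop 1: 10 segments, perimeter = 3.8207
  loop 2: 10 segments, perimeter = 3.8207
Total perimeter = 7.641


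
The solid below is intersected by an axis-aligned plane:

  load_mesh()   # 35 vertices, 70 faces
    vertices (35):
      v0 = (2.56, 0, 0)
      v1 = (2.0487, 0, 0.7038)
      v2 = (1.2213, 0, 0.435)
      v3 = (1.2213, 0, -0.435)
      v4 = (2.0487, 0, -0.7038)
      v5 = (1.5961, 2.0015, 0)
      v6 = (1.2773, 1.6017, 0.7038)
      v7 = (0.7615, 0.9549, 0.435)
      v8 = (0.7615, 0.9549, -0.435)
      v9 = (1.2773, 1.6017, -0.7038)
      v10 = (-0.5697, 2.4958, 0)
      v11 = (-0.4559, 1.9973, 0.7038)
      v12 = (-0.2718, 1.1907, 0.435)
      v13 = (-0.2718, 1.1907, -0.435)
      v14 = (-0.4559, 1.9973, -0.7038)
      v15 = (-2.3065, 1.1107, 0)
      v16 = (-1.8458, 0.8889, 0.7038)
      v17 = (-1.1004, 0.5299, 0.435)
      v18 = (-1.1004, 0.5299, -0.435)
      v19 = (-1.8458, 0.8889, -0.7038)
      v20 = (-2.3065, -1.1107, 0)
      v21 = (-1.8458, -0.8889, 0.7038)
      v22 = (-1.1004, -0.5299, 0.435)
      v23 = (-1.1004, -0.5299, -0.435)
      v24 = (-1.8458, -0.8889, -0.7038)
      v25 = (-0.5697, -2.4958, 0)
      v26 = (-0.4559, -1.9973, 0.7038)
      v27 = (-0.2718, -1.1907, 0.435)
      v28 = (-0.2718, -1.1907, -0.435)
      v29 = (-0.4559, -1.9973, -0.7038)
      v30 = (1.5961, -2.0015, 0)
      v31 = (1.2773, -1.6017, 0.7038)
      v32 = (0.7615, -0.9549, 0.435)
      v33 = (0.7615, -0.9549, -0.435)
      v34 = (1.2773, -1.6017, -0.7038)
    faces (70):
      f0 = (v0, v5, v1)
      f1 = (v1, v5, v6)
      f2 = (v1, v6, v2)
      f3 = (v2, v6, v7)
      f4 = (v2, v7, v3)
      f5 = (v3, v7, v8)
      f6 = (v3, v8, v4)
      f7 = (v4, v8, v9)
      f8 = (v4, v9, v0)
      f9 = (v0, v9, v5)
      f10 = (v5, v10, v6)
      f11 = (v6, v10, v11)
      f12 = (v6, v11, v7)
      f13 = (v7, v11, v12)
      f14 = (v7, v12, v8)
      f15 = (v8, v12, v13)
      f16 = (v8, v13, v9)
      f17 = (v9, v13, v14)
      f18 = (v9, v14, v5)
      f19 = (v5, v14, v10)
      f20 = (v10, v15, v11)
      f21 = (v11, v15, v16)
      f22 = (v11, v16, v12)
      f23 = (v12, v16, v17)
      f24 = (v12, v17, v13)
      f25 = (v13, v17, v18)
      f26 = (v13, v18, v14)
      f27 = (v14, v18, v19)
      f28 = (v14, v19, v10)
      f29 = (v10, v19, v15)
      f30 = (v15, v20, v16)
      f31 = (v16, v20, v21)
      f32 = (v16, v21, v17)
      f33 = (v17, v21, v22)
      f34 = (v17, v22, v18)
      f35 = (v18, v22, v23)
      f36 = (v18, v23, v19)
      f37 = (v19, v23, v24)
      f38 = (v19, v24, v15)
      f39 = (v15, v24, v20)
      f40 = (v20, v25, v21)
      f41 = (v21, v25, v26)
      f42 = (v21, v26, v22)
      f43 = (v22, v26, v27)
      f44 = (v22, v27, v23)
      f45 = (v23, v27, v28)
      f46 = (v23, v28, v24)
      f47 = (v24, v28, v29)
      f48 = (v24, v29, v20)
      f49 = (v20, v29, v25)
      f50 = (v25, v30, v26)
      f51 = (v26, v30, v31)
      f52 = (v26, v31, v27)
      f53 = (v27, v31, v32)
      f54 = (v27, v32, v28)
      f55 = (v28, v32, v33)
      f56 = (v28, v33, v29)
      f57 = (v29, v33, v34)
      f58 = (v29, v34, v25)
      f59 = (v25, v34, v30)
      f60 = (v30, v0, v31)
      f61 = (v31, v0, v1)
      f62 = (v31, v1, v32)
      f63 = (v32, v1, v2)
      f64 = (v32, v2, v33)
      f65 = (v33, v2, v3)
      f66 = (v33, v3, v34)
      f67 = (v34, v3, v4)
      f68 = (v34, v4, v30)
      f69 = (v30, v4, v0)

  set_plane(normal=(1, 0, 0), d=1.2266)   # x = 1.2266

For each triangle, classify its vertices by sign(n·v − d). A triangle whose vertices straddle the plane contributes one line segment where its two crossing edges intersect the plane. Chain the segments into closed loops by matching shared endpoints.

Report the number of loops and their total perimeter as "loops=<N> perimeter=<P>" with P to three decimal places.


loops=1 perimeter=9.937

Straddling triangles (22 of 70):
  (v1,v6,v2) [++-] → (1.2266, 0.151589, 0.46044)–(1.2266, 0, 0.436722)  len=0.1534
  (v2,v6,v7) [-+-] → (1.2266, 0.151589, 0.46044)–(1.2266, 1.53812, 0.677379)  len=1.4034
  (v3,v8,v4) [--+] → (1.2266, 0.609869, -0.532125)–(1.2266, 0, -0.436722)  len=0.6173
  (v4,v8,v9) [+-+] → (1.2266, 0.609869, -0.532125)–(1.2266, 1.53812, -0.677379)  len=0.9396
  (v5,v10,v6) [+-+] → (1.2266, 2.08583, 0)–(1.2266, 1.62624, 0.684481)  len=0.8245
  (v6,v10,v11) [+--] → (1.2266, 1.62624, 0.684481)–(1.2266, 1.61327, 0.7038)  len=0.0233
  (v6,v11,v7) [+--] → (1.2266, 1.61327, 0.7038)–(1.2266, 1.53812, 0.677379)  len=0.0797
  (v8,v13,v9) [--+] → (1.2266, 1.58825, -0.695003)–(1.2266, 1.53812, -0.677379)  len=0.0531
  (v9,v13,v14) [+--] → (1.2266, 1.58825, -0.695003)–(1.2266, 1.61327, -0.7038)  len=0.0265
  (v9,v14,v5) [+-+] → (1.2266, 1.61327, -0.7038)–(1.2266, 2.00074, -0.126732)  len=0.6951
  (v5,v14,v10) [+--] → (1.2266, 2.00074, -0.126732)–(1.2266, 2.08583, 0)  len=0.1526
  (v25,v30,v26) [-+-] → (1.2266, -2.08583, 0)–(1.2266, -2.00074, 0.126732)  len=0.1526
  (v26,v30,v31) [-++] → (1.2266, -2.00074, 0.126732)–(1.2266, -1.61327, 0.7038)  len=0.6951
  (v26,v31,v27) [-+-] → (1.2266, -1.61327, 0.7038)–(1.2266, -1.58825, 0.695003)  len=0.0265
  (v27,v31,v32) [-+-] → (1.2266, -1.58825, 0.695003)–(1.2266, -1.53812, 0.677379)  len=0.0531
  (v29,v33,v34) [--+] → (1.2266, -1.53812, -0.677379)–(1.2266, -1.61327, -0.7038)  len=0.0797
  (v29,v34,v25) [-+-] → (1.2266, -1.61327, -0.7038)–(1.2266, -1.62624, -0.684481)  len=0.0233
  (v25,v34,v30) [-++] → (1.2266, -1.62624, -0.684481)–(1.2266, -2.08583, 0)  len=0.8245
  (v31,v1,v32) [++-] → (1.2266, -0.609869, 0.532125)–(1.2266, -1.53812, 0.677379)  len=0.9396
  (v32,v1,v2) [-+-] → (1.2266, -0.609869, 0.532125)–(1.2266, 0, 0.436722)  len=0.6173
  (v33,v3,v34) [--+] → (1.2266, -0.151589, -0.46044)–(1.2266, -1.53812, -0.677379)  len=1.4034
  (v34,v3,v4) [+-+] → (1.2266, -0.151589, -0.46044)–(1.2266, 0, -0.436722)  len=0.1534

Chained into 1 loop(s):
  loop 1: 22 segments, perimeter = 9.9369
Total perimeter = 9.937


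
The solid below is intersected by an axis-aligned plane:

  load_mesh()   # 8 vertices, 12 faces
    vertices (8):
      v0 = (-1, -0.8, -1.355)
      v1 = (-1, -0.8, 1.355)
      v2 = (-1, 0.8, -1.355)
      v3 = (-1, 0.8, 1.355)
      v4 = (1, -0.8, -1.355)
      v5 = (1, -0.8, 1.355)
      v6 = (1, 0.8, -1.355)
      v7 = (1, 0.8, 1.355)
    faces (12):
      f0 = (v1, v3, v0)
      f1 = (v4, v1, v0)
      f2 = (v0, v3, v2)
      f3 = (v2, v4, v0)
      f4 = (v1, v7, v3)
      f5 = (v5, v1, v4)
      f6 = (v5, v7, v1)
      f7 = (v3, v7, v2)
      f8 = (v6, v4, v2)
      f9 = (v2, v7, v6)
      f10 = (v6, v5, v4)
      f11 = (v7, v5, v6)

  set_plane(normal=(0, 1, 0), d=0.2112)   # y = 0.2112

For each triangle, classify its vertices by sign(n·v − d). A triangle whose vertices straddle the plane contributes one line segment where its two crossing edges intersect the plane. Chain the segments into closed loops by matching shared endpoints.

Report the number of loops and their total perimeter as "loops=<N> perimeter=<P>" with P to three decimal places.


loops=1 perimeter=9.420

Straddling triangles (8 of 12):
  (v1,v3,v0) [-+-] → (-1, 0.2112, 1.355)–(-1, 0.2112, 0.35772)  len=0.9973
  (v0,v3,v2) [-++] → (-1, 0.2112, 0.35772)–(-1, 0.2112, -1.355)  len=1.7127
  (v2,v4,v0) [+--] → (-0.264, 0.2112, -1.355)–(-1, 0.2112, -1.355)  len=0.7360
  (v1,v7,v3) [-++] → (0.264, 0.2112, 1.355)–(-1, 0.2112, 1.355)  len=1.2640
  (v5,v7,v1) [-+-] → (1, 0.2112, 1.355)–(0.264, 0.2112, 1.355)  len=0.7360
  (v6,v4,v2) [+-+] → (1, 0.2112, -1.355)–(-0.264, 0.2112, -1.355)  len=1.2640
  (v6,v5,v4) [+--] → (1, 0.2112, -0.35772)–(1, 0.2112, -1.355)  len=0.9973
  (v7,v5,v6) [+-+] → (1, 0.2112, 1.355)–(1, 0.2112, -0.35772)  len=1.7127

Chained into 1 loop(s):
  loop 1: 8 segments, perimeter = 9.4200
Total perimeter = 9.420


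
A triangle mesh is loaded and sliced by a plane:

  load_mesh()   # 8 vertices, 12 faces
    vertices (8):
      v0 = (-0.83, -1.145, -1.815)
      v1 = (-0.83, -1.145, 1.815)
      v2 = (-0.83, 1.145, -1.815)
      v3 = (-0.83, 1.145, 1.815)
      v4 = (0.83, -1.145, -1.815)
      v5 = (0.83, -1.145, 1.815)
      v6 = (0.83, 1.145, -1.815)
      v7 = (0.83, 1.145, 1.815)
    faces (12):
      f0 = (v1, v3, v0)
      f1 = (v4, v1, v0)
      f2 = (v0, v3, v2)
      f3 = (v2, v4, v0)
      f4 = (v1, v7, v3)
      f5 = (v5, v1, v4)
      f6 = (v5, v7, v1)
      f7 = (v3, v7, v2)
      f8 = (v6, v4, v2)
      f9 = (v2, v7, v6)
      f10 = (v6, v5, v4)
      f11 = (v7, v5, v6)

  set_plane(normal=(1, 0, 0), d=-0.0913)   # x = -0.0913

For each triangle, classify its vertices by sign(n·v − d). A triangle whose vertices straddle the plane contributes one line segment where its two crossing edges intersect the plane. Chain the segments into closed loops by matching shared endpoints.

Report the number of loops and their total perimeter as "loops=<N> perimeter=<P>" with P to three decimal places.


Straddling triangles (8 of 12):
  (v4,v1,v0) [+--] → (-0.0913, -1.145, 0.19965)–(-0.0913, -1.145, -1.815)  len=2.0147
  (v2,v4,v0) [-+-] → (-0.0913, 0.12595, -1.815)–(-0.0913, -1.145, -1.815)  len=1.2710
  (v1,v7,v3) [-+-] → (-0.0913, -0.12595, 1.815)–(-0.0913, 1.145, 1.815)  len=1.2710
  (v5,v1,v4) [+-+] → (-0.0913, -1.145, 1.815)–(-0.0913, -1.145, 0.19965)  len=1.6153
  (v5,v7,v1) [++-] → (-0.0913, -0.12595, 1.815)–(-0.0913, -1.145, 1.815)  len=1.0191
  (v3,v7,v2) [-+-] → (-0.0913, 1.145, 1.815)–(-0.0913, 1.145, -0.19965)  len=2.0147
  (v6,v4,v2) [++-] → (-0.0913, 0.12595, -1.815)–(-0.0913, 1.145, -1.815)  len=1.0191
  (v2,v7,v6) [-++] → (-0.0913, 1.145, -0.19965)–(-0.0913, 1.145, -1.815)  len=1.6153

Chained into 1 loop(s):
  loop 1: 8 segments, perimeter = 11.8400
Total perimeter = 11.840

loops=1 perimeter=11.840


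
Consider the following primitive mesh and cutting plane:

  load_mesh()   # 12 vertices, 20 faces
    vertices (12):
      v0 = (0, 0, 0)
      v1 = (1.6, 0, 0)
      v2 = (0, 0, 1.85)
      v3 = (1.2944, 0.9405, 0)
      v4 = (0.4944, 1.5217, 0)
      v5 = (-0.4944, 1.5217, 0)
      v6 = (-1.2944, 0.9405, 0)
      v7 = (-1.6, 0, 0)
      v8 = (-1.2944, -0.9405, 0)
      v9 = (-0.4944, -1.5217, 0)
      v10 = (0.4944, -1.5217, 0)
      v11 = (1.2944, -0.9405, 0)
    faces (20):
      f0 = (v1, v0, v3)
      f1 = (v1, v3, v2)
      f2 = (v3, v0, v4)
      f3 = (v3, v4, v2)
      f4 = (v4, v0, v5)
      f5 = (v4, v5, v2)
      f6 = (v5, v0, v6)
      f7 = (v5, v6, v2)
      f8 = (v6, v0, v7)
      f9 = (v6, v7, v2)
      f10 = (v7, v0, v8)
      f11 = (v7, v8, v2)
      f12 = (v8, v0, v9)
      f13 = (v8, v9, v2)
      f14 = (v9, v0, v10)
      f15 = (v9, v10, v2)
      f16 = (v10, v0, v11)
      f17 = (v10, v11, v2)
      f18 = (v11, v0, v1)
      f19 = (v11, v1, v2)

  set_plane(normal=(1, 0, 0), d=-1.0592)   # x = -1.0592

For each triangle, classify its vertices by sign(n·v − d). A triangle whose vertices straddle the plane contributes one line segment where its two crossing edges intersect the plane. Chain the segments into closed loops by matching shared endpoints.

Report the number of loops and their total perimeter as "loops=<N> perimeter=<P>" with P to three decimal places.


loops=1 perimeter=4.826

Straddling triangles (8 of 20):
  (v5,v0,v6) [++-] → (-1.0592, 0.769606, 0)–(-1.0592, 1.11137, 0)  len=0.3418
  (v5,v6,v2) [+-+] → (-1.0592, 1.11137, 0)–(-1.0592, 0.769606, 0.336156)  len=0.4794
  (v6,v0,v7) [-+-] → (-1.0592, 0.769606, 0)–(-1.0592, 0, 0)  len=0.7696
  (v6,v7,v2) [--+] → (-1.0592, 0, 0.6253)–(-1.0592, 0.769606, 0.336156)  len=0.8221
  (v7,v0,v8) [-+-] → (-1.0592, 0, 0)–(-1.0592, -0.769606, 0)  len=0.7696
  (v7,v8,v2) [--+] → (-1.0592, -0.769606, 0.336156)–(-1.0592, 0, 0.6253)  len=0.8221
  (v8,v0,v9) [-++] → (-1.0592, -0.769606, 0)–(-1.0592, -1.11137, 0)  len=0.3418
  (v8,v9,v2) [-++] → (-1.0592, -1.11137, 0)–(-1.0592, -0.769606, 0.336156)  len=0.4794

Chained into 1 loop(s):
  loop 1: 8 segments, perimeter = 4.8258
Total perimeter = 4.826


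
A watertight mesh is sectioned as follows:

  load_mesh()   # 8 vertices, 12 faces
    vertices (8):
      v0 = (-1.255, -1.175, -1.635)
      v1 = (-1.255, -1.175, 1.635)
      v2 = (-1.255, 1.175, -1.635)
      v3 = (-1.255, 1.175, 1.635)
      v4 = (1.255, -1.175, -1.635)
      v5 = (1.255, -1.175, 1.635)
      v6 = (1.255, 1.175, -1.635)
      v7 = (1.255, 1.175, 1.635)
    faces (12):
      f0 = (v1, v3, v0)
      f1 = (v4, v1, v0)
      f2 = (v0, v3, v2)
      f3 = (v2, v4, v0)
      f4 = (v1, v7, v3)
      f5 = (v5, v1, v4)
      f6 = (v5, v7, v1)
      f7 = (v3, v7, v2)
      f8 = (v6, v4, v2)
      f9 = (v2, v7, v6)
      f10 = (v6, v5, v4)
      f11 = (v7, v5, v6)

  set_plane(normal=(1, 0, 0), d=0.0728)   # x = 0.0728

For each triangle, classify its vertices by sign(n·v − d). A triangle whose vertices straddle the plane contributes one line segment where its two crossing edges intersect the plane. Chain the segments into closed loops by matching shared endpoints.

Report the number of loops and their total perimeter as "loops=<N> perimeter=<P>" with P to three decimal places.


loops=1 perimeter=11.240

Straddling triangles (8 of 12):
  (v4,v1,v0) [+--] → (0.0728, -1.175, -0.094843)–(0.0728, -1.175, -1.635)  len=1.5402
  (v2,v4,v0) [-+-] → (0.0728, -0.0681594, -1.635)–(0.0728, -1.175, -1.635)  len=1.1068
  (v1,v7,v3) [-+-] → (0.0728, 0.0681594, 1.635)–(0.0728, 1.175, 1.635)  len=1.1068
  (v5,v1,v4) [+-+] → (0.0728, -1.175, 1.635)–(0.0728, -1.175, -0.094843)  len=1.7298
  (v5,v7,v1) [++-] → (0.0728, 0.0681594, 1.635)–(0.0728, -1.175, 1.635)  len=1.2432
  (v3,v7,v2) [-+-] → (0.0728, 1.175, 1.635)–(0.0728, 1.175, 0.094843)  len=1.5402
  (v6,v4,v2) [++-] → (0.0728, -0.0681594, -1.635)–(0.0728, 1.175, -1.635)  len=1.2432
  (v2,v7,v6) [-++] → (0.0728, 1.175, 0.094843)–(0.0728, 1.175, -1.635)  len=1.7298

Chained into 1 loop(s):
  loop 1: 8 segments, perimeter = 11.2400
Total perimeter = 11.240


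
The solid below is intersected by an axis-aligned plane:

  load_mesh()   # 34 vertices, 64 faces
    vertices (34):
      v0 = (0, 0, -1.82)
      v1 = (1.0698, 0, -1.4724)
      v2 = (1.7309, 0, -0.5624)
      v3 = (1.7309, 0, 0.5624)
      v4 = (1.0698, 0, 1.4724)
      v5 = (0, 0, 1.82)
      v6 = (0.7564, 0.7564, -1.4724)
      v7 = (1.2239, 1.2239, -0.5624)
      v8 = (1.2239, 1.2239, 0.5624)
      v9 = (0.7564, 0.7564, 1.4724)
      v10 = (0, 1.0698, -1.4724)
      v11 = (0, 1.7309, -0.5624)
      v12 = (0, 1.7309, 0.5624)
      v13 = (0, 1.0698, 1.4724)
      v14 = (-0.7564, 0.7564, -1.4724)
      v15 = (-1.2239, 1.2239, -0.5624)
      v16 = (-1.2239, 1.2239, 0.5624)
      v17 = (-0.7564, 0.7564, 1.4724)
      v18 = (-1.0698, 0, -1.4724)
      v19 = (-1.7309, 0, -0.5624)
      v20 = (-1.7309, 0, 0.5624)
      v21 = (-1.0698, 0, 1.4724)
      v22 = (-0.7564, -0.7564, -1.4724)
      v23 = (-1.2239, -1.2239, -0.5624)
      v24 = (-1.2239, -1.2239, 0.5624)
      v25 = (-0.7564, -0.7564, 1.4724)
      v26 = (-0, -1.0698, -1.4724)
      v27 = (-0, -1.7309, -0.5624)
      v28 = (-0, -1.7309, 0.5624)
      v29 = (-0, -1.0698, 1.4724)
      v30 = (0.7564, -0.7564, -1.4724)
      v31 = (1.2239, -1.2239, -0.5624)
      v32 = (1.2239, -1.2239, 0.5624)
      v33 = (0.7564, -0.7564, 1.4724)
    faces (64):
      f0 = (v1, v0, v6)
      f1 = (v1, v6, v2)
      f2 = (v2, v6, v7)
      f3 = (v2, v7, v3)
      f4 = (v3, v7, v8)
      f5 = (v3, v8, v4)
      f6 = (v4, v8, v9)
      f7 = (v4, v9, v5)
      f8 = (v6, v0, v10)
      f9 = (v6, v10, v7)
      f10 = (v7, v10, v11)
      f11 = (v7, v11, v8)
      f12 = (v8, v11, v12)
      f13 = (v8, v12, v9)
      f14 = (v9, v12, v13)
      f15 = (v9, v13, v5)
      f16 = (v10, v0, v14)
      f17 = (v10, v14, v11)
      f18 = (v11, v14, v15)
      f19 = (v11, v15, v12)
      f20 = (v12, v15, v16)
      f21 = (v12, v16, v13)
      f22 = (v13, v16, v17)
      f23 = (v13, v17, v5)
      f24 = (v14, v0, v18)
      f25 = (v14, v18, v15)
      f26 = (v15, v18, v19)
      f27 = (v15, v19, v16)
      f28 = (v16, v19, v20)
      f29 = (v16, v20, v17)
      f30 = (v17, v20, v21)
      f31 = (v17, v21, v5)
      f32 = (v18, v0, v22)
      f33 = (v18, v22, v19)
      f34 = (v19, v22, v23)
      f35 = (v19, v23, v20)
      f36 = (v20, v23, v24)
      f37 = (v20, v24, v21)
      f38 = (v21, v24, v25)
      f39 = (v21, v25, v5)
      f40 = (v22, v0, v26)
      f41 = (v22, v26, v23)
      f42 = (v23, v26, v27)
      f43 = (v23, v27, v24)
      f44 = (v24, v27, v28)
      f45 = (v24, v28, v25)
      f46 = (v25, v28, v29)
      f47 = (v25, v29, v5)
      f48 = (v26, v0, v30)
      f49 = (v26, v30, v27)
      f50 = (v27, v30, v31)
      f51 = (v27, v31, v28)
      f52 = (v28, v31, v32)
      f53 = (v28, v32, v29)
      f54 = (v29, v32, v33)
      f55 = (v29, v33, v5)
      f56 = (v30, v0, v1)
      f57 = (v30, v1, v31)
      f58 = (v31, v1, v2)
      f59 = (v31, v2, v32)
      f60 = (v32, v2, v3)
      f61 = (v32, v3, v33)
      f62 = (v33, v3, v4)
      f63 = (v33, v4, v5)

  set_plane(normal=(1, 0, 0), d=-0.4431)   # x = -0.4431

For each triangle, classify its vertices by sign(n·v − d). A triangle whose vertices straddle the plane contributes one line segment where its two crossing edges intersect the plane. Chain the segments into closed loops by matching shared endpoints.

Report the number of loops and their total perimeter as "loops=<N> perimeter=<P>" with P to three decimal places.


loops=1 perimeter=10.401

Straddling triangles (20 of 64):
  (v10,v0,v14) [++-] → (-0.4431, 0.4431, -1.61638)–(-0.4431, 0.88621, -1.4724)  len=0.4659
  (v10,v14,v11) [+-+] → (-0.4431, 0.88621, -1.4724)–(-0.4431, 1.16004, -1.09548)  len=0.4659
  (v11,v14,v15) [+--] → (-0.4431, 1.16004, -1.09548)–(-0.4431, 1.54735, -0.5624)  len=0.6589
  (v11,v15,v12) [+-+] → (-0.4431, 1.54735, -0.5624)–(-0.4431, 1.54735, 0.155178)  len=0.7176
  (v12,v15,v16) [+--] → (-0.4431, 1.54735, 0.155178)–(-0.4431, 1.54735, 0.5624)  len=0.4072
  (v12,v16,v13) [+-+] → (-0.4431, 1.54735, 0.5624)–(-0.4431, 1.12559, 1.14294)  len=0.7176
  (v13,v16,v17) [+--] → (-0.4431, 1.12559, 1.14294)–(-0.4431, 0.88621, 1.4724)  len=0.4072
  (v13,v17,v5) [+-+] → (-0.4431, 0.88621, 1.4724)–(-0.4431, 0.4431, 1.61638)  len=0.4659
  (v14,v0,v18) [-+-] → (-0.4431, 0.4431, -1.61638)–(-0.4431, 0, -1.67603)  len=0.4471
  (v17,v21,v5) [--+] → (-0.4431, 0, 1.67603)–(-0.4431, 0.4431, 1.61638)  len=0.4471
  (v18,v0,v22) [-+-] → (-0.4431, 0, -1.67603)–(-0.4431, -0.4431, -1.61638)  len=0.4471
  (v21,v25,v5) [--+] → (-0.4431, -0.4431, 1.61638)–(-0.4431, 0, 1.67603)  len=0.4471
  (v22,v0,v26) [-++] → (-0.4431, -0.4431, -1.61638)–(-0.4431, -0.88621, -1.4724)  len=0.4659
  (v22,v26,v23) [-+-] → (-0.4431, -0.88621, -1.4724)–(-0.4431, -1.12559, -1.14294)  len=0.4072
  (v23,v26,v27) [-++] → (-0.4431, -1.12559, -1.14294)–(-0.4431, -1.54735, -0.5624)  len=0.7176
  (v23,v27,v24) [-+-] → (-0.4431, -1.54735, -0.5624)–(-0.4431, -1.54735, -0.155178)  len=0.4072
  (v24,v27,v28) [-++] → (-0.4431, -1.54735, -0.155178)–(-0.4431, -1.54735, 0.5624)  len=0.7176
  (v24,v28,v25) [-+-] → (-0.4431, -1.54735, 0.5624)–(-0.4431, -1.16004, 1.09548)  len=0.6589
  (v25,v28,v29) [-++] → (-0.4431, -1.16004, 1.09548)–(-0.4431, -0.88621, 1.4724)  len=0.4659
  (v25,v29,v5) [-++] → (-0.4431, -0.88621, 1.4724)–(-0.4431, -0.4431, 1.61638)  len=0.4659

Chained into 1 loop(s):
  loop 1: 20 segments, perimeter = 10.4009
Total perimeter = 10.401
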